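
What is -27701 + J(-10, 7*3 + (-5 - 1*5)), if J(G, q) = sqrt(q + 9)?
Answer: -27701 + 2*sqrt(5) ≈ -27697.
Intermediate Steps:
J(G, q) = sqrt(9 + q)
-27701 + J(-10, 7*3 + (-5 - 1*5)) = -27701 + sqrt(9 + (7*3 + (-5 - 1*5))) = -27701 + sqrt(9 + (21 + (-5 - 5))) = -27701 + sqrt(9 + (21 - 10)) = -27701 + sqrt(9 + 11) = -27701 + sqrt(20) = -27701 + 2*sqrt(5)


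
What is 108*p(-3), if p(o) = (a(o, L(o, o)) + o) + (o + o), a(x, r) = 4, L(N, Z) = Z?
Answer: -540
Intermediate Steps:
p(o) = 4 + 3*o (p(o) = (4 + o) + (o + o) = (4 + o) + 2*o = 4 + 3*o)
108*p(-3) = 108*(4 + 3*(-3)) = 108*(4 - 9) = 108*(-5) = -540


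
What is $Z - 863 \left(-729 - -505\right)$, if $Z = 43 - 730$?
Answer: $192625$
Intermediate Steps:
$Z = -687$
$Z - 863 \left(-729 - -505\right) = -687 - 863 \left(-729 - -505\right) = -687 - 863 \left(-729 + 505\right) = -687 - -193312 = -687 + 193312 = 192625$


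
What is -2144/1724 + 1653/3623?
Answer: -1229485/1561513 ≈ -0.78737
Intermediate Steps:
-2144/1724 + 1653/3623 = -2144*1/1724 + 1653*(1/3623) = -536/431 + 1653/3623 = -1229485/1561513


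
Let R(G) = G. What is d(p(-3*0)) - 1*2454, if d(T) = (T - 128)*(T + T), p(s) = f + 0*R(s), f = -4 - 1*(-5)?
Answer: -2708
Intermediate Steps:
f = 1 (f = -4 + 5 = 1)
p(s) = 1 (p(s) = 1 + 0*s = 1 + 0 = 1)
d(T) = 2*T*(-128 + T) (d(T) = (-128 + T)*(2*T) = 2*T*(-128 + T))
d(p(-3*0)) - 1*2454 = 2*1*(-128 + 1) - 1*2454 = 2*1*(-127) - 2454 = -254 - 2454 = -2708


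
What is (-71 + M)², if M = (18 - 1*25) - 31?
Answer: 11881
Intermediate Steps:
M = -38 (M = (18 - 25) - 31 = -7 - 31 = -38)
(-71 + M)² = (-71 - 38)² = (-109)² = 11881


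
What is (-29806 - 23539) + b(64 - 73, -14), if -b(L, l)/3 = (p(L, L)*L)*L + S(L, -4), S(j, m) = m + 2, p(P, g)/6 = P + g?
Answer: -27095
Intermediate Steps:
p(P, g) = 6*P + 6*g (p(P, g) = 6*(P + g) = 6*P + 6*g)
S(j, m) = 2 + m
b(L, l) = 6 - 36*L³ (b(L, l) = -3*(((6*L + 6*L)*L)*L + (2 - 4)) = -3*(((12*L)*L)*L - 2) = -3*((12*L²)*L - 2) = -3*(12*L³ - 2) = -3*(-2 + 12*L³) = 6 - 36*L³)
(-29806 - 23539) + b(64 - 73, -14) = (-29806 - 23539) + (6 - 36*(64 - 73)³) = -53345 + (6 - 36*(-9)³) = -53345 + (6 - 36*(-729)) = -53345 + (6 + 26244) = -53345 + 26250 = -27095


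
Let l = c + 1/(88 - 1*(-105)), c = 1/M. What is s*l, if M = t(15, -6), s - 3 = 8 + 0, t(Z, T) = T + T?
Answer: -1991/2316 ≈ -0.85967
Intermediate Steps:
t(Z, T) = 2*T
s = 11 (s = 3 + (8 + 0) = 3 + 8 = 11)
M = -12 (M = 2*(-6) = -12)
c = -1/12 (c = 1/(-12) = -1/12 ≈ -0.083333)
l = -181/2316 (l = -1/12 + 1/(88 - 1*(-105)) = -1/12 + 1/(88 + 105) = -1/12 + 1/193 = -181/2316 ≈ -0.078152)
s*l = 11*(-181/2316) = -1991/2316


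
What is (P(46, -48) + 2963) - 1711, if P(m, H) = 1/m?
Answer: 57593/46 ≈ 1252.0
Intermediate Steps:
(P(46, -48) + 2963) - 1711 = (1/46 + 2963) - 1711 = 136299/46 - 1711 = 57593/46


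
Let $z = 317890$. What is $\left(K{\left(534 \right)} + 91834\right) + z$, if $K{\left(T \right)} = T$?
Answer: $410258$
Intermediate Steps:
$\left(K{\left(534 \right)} + 91834\right) + z = \left(534 + 91834\right) + 317890 = 92368 + 317890 = 410258$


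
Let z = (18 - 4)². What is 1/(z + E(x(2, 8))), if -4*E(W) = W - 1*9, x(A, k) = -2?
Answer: 4/795 ≈ 0.0050314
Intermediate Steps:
z = 196 (z = 14² = 196)
E(W) = 9/4 - W/4 (E(W) = -(W - 1*9)/4 = -(W - 9)/4 = -(-9 + W)/4 = 9/4 - W/4)
1/(z + E(x(2, 8))) = 1/(196 + (9/4 - ¼*(-2))) = 1/(196 + (9/4 + ½)) = 1/(196 + 11/4) = 1/(795/4) = 4/795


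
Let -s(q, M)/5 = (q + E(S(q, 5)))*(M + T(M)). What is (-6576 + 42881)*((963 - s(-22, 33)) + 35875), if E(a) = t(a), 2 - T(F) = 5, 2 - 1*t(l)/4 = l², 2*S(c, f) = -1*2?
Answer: 1239380090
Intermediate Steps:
S(c, f) = -1 (S(c, f) = (-1*2)/2 = (½)*(-2) = -1)
t(l) = 8 - 4*l²
T(F) = -3 (T(F) = 2 - 1*5 = 2 - 5 = -3)
E(a) = 8 - 4*a²
s(q, M) = -5*(-3 + M)*(4 + q) (s(q, M) = -5*(q + (8 - 4*(-1)²))*(M - 3) = -5*(q + (8 - 4*1))*(-3 + M) = -5*(q + (8 - 4))*(-3 + M) = -5*(q + 4)*(-3 + M) = -5*(4 + q)*(-3 + M) = -5*(-3 + M)*(4 + q))
(-6576 + 42881)*((963 - s(-22, 33)) + 35875) = (-6576 + 42881)*((963 - (60 - 20*33 + 15*(-22) - 5*33*(-22))) + 35875) = 36305*((963 - (60 - 660 - 330 + 3630)) + 35875) = 36305*((963 - 1*2700) + 35875) = 36305*((963 - 2700) + 35875) = 36305*(-1737 + 35875) = 36305*34138 = 1239380090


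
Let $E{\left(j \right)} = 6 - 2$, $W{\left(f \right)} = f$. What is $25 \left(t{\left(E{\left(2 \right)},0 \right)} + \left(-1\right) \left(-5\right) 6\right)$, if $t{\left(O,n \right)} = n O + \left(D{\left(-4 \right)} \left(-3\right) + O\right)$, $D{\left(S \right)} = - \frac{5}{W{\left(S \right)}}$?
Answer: $\frac{3025}{4} \approx 756.25$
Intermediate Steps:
$E{\left(j \right)} = 4$ ($E{\left(j \right)} = 6 - 2 = 4$)
$D{\left(S \right)} = - \frac{5}{S}$
$t{\left(O,n \right)} = - \frac{15}{4} + O + O n$ ($t{\left(O,n \right)} = n O + \left(- \frac{5}{-4} \left(-3\right) + O\right) = O n + \left(\left(-5\right) \left(- \frac{1}{4}\right) \left(-3\right) + O\right) = O n + \left(\frac{5}{4} \left(-3\right) + O\right) = O n + \left(- \frac{15}{4} + O\right) = - \frac{15}{4} + O + O n$)
$25 \left(t{\left(E{\left(2 \right)},0 \right)} + \left(-1\right) \left(-5\right) 6\right) = 25 \left(\left(- \frac{15}{4} + 4 + 4 \cdot 0\right) + \left(-1\right) \left(-5\right) 6\right) = 25 \left(\left(- \frac{15}{4} + 4 + 0\right) + 5 \cdot 6\right) = 25 \left(\frac{1}{4} + 30\right) = 25 \cdot \frac{121}{4} = \frac{3025}{4}$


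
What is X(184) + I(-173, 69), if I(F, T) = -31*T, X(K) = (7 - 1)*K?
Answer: -1035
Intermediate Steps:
X(K) = 6*K
X(184) + I(-173, 69) = 6*184 - 31*69 = 1104 - 2139 = -1035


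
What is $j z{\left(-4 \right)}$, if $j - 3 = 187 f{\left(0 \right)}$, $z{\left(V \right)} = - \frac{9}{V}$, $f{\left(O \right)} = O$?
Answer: $\frac{27}{4} \approx 6.75$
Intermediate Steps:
$j = 3$ ($j = 3 + 187 \cdot 0 = 3 + 0 = 3$)
$j z{\left(-4 \right)} = 3 \left(- \frac{9}{-4}\right) = 3 \left(\left(-9\right) \left(- \frac{1}{4}\right)\right) = 3 \cdot \frac{9}{4} = \frac{27}{4}$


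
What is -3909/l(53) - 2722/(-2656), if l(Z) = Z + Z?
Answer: -2523443/70384 ≈ -35.853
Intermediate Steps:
l(Z) = 2*Z
-3909/l(53) - 2722/(-2656) = -3909/(2*53) - 2722/(-2656) = -3909/106 - 2722*(-1/2656) = -3909*1/106 + 1361/1328 = -3909/106 + 1361/1328 = -2523443/70384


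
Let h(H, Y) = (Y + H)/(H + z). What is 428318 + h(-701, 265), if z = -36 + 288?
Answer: 192315218/449 ≈ 4.2832e+5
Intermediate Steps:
z = 252
h(H, Y) = (H + Y)/(252 + H) (h(H, Y) = (Y + H)/(H + 252) = (H + Y)/(252 + H))
428318 + h(-701, 265) = 428318 + (-701 + 265)/(252 - 701) = 428318 - 436/(-449) = 428318 - 1/449*(-436) = 428318 + 436/449 = 192315218/449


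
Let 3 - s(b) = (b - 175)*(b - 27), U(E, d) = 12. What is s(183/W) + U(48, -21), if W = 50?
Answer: -9960189/2500 ≈ -3984.1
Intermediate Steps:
s(b) = 3 - (-175 + b)*(-27 + b) (s(b) = 3 - (b - 175)*(b - 27) = 3 - (-175 + b)*(-27 + b))
s(183/W) + U(48, -21) = (-4722 - (183/50)² + 202*(183/50)) + 12 = (-4722 - 1*33489/2500 + 18483/25) + 12 = (-4722 - 33489/2500 + 18483/25) + 12 = -9990189/2500 + 12 = -9960189/2500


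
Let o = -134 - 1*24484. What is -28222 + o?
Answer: -52840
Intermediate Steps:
o = -24618 (o = -134 - 24484 = -24618)
-28222 + o = -28222 - 24618 = -52840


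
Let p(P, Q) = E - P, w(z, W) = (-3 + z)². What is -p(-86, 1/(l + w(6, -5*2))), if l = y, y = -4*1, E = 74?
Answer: -160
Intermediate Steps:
y = -4
l = -4
p(P, Q) = 74 - P
-p(-86, 1/(l + w(6, -5*2))) = -(74 - 1*(-86)) = -(74 + 86) = -1*160 = -160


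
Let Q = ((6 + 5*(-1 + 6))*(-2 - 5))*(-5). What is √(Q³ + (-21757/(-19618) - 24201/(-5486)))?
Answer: √924677522472300703484235/26906087 ≈ 35739.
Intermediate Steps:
Q = 1085 (Q = ((6 + 5*5)*(-7))*(-5) = ((6 + 25)*(-7))*(-5) = (31*(-7))*(-5) = -217*(-5) = 1085)
√(Q³ + (-21757/(-19618) - 24201/(-5486))) = √(1085³ + (-21757/(-19618) - 24201/(-5486))) = √(1277289125 + (-21757*(-1/19618) - 24201*(-1/5486))) = √(1277289125 + (21757/19618 + 24201/5486)) = √(1277289125 + 148533530/26906087) = √(34366852469937405/26906087) = √924677522472300703484235/26906087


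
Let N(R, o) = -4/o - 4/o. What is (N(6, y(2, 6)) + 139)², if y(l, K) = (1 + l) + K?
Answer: 1545049/81 ≈ 19075.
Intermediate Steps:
y(l, K) = 1 + K + l
N(R, o) = -8/o
(N(6, y(2, 6)) + 139)² = (-8/(1 + 6 + 2) + 139)² = (-8/9 + 139)² = (1243/9)² = 1545049/81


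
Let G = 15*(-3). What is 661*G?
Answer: -29745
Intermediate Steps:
G = -45
661*G = 661*(-45) = -29745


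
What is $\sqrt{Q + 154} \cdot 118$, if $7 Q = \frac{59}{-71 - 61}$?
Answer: $\frac{59 \sqrt{32856747}}{231} \approx 1464.0$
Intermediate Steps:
$Q = - \frac{59}{924}$ ($Q = \frac{59 \frac{1}{-71 - 61}}{7} = \frac{59 \frac{1}{-132}}{7} = \frac{59 \left(- \frac{1}{132}\right)}{7} = \frac{1}{7} \left(- \frac{59}{132}\right) = - \frac{59}{924} \approx -0.063853$)
$\sqrt{Q + 154} \cdot 118 = \sqrt{- \frac{59}{924} + 154} \cdot 118 = \sqrt{\frac{142237}{924}} \cdot 118 = \frac{\sqrt{32856747}}{462} \cdot 118 = \frac{59 \sqrt{32856747}}{231}$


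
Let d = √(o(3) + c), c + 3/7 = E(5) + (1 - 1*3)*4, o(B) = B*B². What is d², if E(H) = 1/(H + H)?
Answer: 1307/70 ≈ 18.671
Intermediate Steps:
E(H) = 1/(2*H)
o(B) = B³
c = -583/70 (c = -3/7 + ((½)/5 + (1 - 1*3)*4) = -3/7 + ((½)*(⅕) + (1 - 3)*4) = -3/7 + (⅒ - 2*4) = -3/7 + (⅒ - 8) = -3/7 - 79/10 = -583/70 ≈ -8.3286)
d = √91490/70 (d = √(3³ - 583/70) = √(27 - 583/70) = √(1307/70) = √91490/70 ≈ 4.3210)
d² = (√91490/70)² = 1307/70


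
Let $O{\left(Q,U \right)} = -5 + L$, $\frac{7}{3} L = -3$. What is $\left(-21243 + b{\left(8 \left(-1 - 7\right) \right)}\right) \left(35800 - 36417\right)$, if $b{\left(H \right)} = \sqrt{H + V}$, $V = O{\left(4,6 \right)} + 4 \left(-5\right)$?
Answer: $13106931 - \frac{1234 i \sqrt{1106}}{7} \approx 1.3107 \cdot 10^{7} - 5862.7 i$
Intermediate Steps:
$L = - \frac{9}{7}$ ($L = \frac{3}{7} \left(-3\right) = - \frac{9}{7} \approx -1.2857$)
$O{\left(Q,U \right)} = - \frac{44}{7}$ ($O{\left(Q,U \right)} = -5 - \frac{9}{7} = - \frac{44}{7}$)
$V = - \frac{184}{7}$ ($V = - \frac{44}{7} + 4 \left(-5\right) = - \frac{44}{7} - 20 = - \frac{184}{7} \approx -26.286$)
$b{\left(H \right)} = \sqrt{- \frac{184}{7} + H}$ ($b{\left(H \right)} = \sqrt{H - \frac{184}{7}} = \sqrt{- \frac{184}{7} + H}$)
$\left(-21243 + b{\left(8 \left(-1 - 7\right) \right)}\right) \left(35800 - 36417\right) = \left(-21243 + \frac{\sqrt{-1288 + 49 \cdot 8 \left(-1 - 7\right)}}{7}\right) \left(35800 - 36417\right) = \left(-21243 + \frac{\sqrt{-1288 + 49 \cdot 8 \left(-8\right)}}{7}\right) \left(-617\right) = \left(-21243 + \frac{\sqrt{-1288 + 49 \left(-64\right)}}{7}\right) \left(-617\right) = \left(-21243 + \frac{\sqrt{-1288 - 3136}}{7}\right) \left(-617\right) = \left(-21243 + \frac{\sqrt{-4424}}{7}\right) \left(-617\right) = \left(-21243 + \frac{2 i \sqrt{1106}}{7}\right) \left(-617\right) = 13106931 - \frac{1234 i \sqrt{1106}}{7}$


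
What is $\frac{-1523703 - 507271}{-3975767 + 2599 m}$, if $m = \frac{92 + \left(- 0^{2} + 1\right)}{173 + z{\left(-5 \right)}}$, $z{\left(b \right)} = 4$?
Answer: $\frac{5446703}{10658622} \approx 0.51101$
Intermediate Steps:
$m = \frac{31}{59}$ ($m = \frac{92 + \left(- 0^{2} + 1\right)}{173 + 4} = \frac{92 + \left(\left(-1\right) 0 + 1\right)}{177} = \left(92 + \left(0 + 1\right)\right) \frac{1}{177} = \left(92 + 1\right) \frac{1}{177} = 93 \cdot \frac{1}{177} = \frac{31}{59} \approx 0.52542$)
$\frac{-1523703 - 507271}{-3975767 + 2599 m} = \frac{-1523703 - 507271}{-3975767 + 2599 \cdot \frac{31}{59}} = - \frac{2030974}{-3975767 + \frac{80569}{59}} = - \frac{2030974}{- \frac{234489684}{59}} = \left(-2030974\right) \left(- \frac{59}{234489684}\right) = \frac{5446703}{10658622}$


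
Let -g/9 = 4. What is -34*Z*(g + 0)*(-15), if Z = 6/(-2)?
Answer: 55080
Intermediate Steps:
Z = -3 (Z = 6*(-½) = -3)
g = -36 (g = -9*4 = -36)
-34*Z*(g + 0)*(-15) = -(-102)*(-36 + 0)*(-15) = -(-102)*(-36)*(-15) = -34*108*(-15) = -3672*(-15) = 55080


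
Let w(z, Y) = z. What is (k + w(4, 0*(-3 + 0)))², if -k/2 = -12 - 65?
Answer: 24964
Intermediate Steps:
k = 154 (k = -2*(-12 - 65) = -2*(-77) = 154)
(k + w(4, 0*(-3 + 0)))² = (154 + 4)² = 158² = 24964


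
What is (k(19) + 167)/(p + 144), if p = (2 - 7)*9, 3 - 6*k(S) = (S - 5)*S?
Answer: 739/594 ≈ 1.2441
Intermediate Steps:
k(S) = ½ - S*(-5 + S)/6 (k(S) = ½ - (S - 5)*S/6 = ½ - (-5 + S)*S/6 = ½ - S*(-5 + S)/6)
p = -45 (p = -5*9 = -45)
(k(19) + 167)/(p + 144) = ((½ - ⅙*19² + (⅚)*19) + 167)/(-45 + 144) = ((½ - ⅙*361 + 95/6) + 167)/99 = ((½ - 361/6 + 95/6) + 167)*(1/99) = (-263/6 + 167)*(1/99) = (739/6)*(1/99) = 739/594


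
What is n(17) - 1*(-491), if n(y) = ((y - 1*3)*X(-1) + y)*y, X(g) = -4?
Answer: -172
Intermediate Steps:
n(y) = y*(12 - 3*y) (n(y) = ((y - 1*3)*(-4) + y)*y = ((y - 3)*(-4) + y)*y = ((-3 + y)*(-4) + y)*y = ((12 - 4*y) + y)*y = (12 - 3*y)*y = y*(12 - 3*y))
n(17) - 1*(-491) = 3*17*(4 - 1*17) - 1*(-491) = 3*17*(4 - 17) + 491 = 3*17*(-13) + 491 = -663 + 491 = -172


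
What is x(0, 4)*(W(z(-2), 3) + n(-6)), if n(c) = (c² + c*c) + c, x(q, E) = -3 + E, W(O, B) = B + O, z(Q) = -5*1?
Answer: 64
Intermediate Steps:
z(Q) = -5
n(c) = c + 2*c² (n(c) = (c² + c²) + c = 2*c² + c = c + 2*c²)
x(0, 4)*(W(z(-2), 3) + n(-6)) = (-3 + 4)*((3 - 5) - 6*(1 + 2*(-6))) = 1*(-2 - 6*(1 - 12)) = 1*(-2 - 6*(-11)) = 1*(-2 + 66) = 1*64 = 64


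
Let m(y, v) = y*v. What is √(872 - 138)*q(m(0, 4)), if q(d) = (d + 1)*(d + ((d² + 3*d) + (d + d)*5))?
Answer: 0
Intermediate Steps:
m(y, v) = v*y
q(d) = (1 + d)*(d² + 14*d) (q(d) = (1 + d)*(d + ((d² + 3*d) + (2*d)*5)) = (1 + d)*(d + ((d² + 3*d) + 10*d)) = (1 + d)*(d + (d² + 13*d)) = (1 + d)*(d² + 14*d))
√(872 - 138)*q(m(0, 4)) = √(872 - 138)*((4*0)*(14 + (4*0)² + 15*(4*0))) = √734*(0*(14 + 0² + 15*0)) = √734*(0*(14 + 0 + 0)) = √734*(0*14) = √734*0 = 0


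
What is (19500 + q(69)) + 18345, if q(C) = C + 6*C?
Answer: 38328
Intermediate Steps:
q(C) = 7*C
(19500 + q(69)) + 18345 = (19500 + 7*69) + 18345 = (19500 + 483) + 18345 = 19983 + 18345 = 38328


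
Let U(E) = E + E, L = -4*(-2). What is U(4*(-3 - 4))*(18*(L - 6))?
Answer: -2016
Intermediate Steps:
L = 8
U(E) = 2*E
U(4*(-3 - 4))*(18*(L - 6)) = (2*(4*(-3 - 4)))*(18*(8 - 6)) = (2*(4*(-7)))*(18*2) = (2*(-28))*36 = -56*36 = -2016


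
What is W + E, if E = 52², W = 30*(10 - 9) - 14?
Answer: 2720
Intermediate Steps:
W = 16 (W = 30*1 - 14 = 30 - 14 = 16)
E = 2704
W + E = 16 + 2704 = 2720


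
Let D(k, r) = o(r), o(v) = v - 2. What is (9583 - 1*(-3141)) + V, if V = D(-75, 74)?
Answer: 12796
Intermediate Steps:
o(v) = -2 + v
D(k, r) = -2 + r
V = 72 (V = -2 + 74 = 72)
(9583 - 1*(-3141)) + V = (9583 - 1*(-3141)) + 72 = (9583 + 3141) + 72 = 12724 + 72 = 12796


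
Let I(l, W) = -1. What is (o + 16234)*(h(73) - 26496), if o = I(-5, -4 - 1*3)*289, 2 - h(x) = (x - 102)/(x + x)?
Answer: -61676774775/146 ≈ -4.2244e+8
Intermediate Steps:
h(x) = 2 - (-102 + x)/(2*x) (h(x) = 2 - (x - 102)/(x + x) = 2 - (-102 + x)/(2*x))
o = -289 (o = -1*289 = -289)
(o + 16234)*(h(73) - 26496) = (-289 + 16234)*((3/2 + 51/73) - 26496) = 15945*((3/2 + 51*(1/73)) - 26496) = 15945*((3/2 + 51/73) - 26496) = 15945*(321/146 - 26496) = 15945*(-3868095/146) = -61676774775/146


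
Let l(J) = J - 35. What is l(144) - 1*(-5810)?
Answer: 5919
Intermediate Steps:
l(J) = -35 + J
l(144) - 1*(-5810) = (-35 + 144) - 1*(-5810) = 109 + 5810 = 5919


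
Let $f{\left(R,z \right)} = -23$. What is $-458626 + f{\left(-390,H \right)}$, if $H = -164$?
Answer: $-458649$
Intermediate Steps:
$-458626 + f{\left(-390,H \right)} = -458626 - 23 = -458649$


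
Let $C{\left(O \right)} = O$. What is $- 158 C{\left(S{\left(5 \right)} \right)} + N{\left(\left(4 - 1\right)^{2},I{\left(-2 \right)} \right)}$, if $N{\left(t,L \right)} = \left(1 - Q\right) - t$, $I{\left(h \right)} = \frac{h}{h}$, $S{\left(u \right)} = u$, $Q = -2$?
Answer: $-796$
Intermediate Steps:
$I{\left(h \right)} = 1$
$N{\left(t,L \right)} = 3 - t$ ($N{\left(t,L \right)} = \left(1 - -2\right) - t = \left(1 + 2\right) - t = 3 - t$)
$- 158 C{\left(S{\left(5 \right)} \right)} + N{\left(\left(4 - 1\right)^{2},I{\left(-2 \right)} \right)} = \left(-158\right) 5 + \left(3 - \left(4 - 1\right)^{2}\right) = -790 + \left(3 - 3^{2}\right) = -790 + \left(3 - 9\right) = -790 - 6 = -796$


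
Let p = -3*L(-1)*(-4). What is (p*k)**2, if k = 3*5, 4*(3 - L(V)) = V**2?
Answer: 245025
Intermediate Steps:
L(V) = 3 - V**2/4
k = 15
p = 33 (p = -3*(3 - 1/4*(-1)**2)*(-4) = -3*(3 - 1/4*1)*(-4) = -3*(3 - 1/4)*(-4) = -33*(-4)/4 = -3*(-11) = 33)
(p*k)**2 = (33*15)**2 = 495**2 = 245025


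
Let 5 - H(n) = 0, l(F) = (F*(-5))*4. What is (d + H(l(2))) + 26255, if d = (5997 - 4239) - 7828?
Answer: 20190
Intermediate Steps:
d = -6070 (d = 1758 - 7828 = -6070)
l(F) = -20*F (l(F) = -5*F*4 = -20*F)
H(n) = 5 (H(n) = 5 - 1*0 = 5 + 0 = 5)
(d + H(l(2))) + 26255 = (-6070 + 5) + 26255 = -6065 + 26255 = 20190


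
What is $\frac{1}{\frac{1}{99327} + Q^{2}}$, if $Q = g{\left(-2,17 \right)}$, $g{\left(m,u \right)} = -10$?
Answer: $\frac{99327}{9932701} \approx 0.01$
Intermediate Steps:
$Q = -10$
$\frac{1}{\frac{1}{99327} + Q^{2}} = \frac{1}{\frac{1}{99327} + \left(-10\right)^{2}} = \frac{1}{\frac{1}{99327} + 100} = \frac{1}{\frac{9932701}{99327}} = \frac{99327}{9932701}$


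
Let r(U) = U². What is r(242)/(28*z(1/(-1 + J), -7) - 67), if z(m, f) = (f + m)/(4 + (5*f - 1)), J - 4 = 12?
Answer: -439230/457 ≈ -961.12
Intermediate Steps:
J = 16 (J = 4 + 12 = 16)
z(m, f) = (f + m)/(3 + 5*f) (z(m, f) = (f + m)/(4 + (-1 + 5*f)) = (f + m)/(3 + 5*f))
r(242)/(28*z(1/(-1 + J), -7) - 67) = 242²/(28*((-7 + 1/(-1 + 16))/(3 + 5*(-7))) - 67) = 58564/(28*((-7 + 1/15)/(3 - 35)) - 67) = 58564/(28*((-7 + 1/15)/(-32)) - 67) = 58564/(28*(-1/32*(-104/15)) - 67) = 58564/(28*(13/60) - 67) = 58564/(91/15 - 67) = 58564/(-914/15) = 58564*(-15/914) = -439230/457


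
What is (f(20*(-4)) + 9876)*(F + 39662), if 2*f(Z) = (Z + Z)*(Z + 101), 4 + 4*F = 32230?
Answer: 391100826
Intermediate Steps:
F = 16113/2 (F = -1 + (1/4)*32230 = -1 + 16115/2 = 16113/2 ≈ 8056.5)
f(Z) = Z*(101 + Z) (f(Z) = ((Z + Z)*(Z + 101))/2 = ((2*Z)*(101 + Z))/2 = (2*Z*(101 + Z))/2 = Z*(101 + Z))
(f(20*(-4)) + 9876)*(F + 39662) = ((20*(-4))*(101 + 20*(-4)) + 9876)*(16113/2 + 39662) = (-80*(101 - 80) + 9876)*(95437/2) = (-80*21 + 9876)*(95437/2) = (-1680 + 9876)*(95437/2) = 8196*(95437/2) = 391100826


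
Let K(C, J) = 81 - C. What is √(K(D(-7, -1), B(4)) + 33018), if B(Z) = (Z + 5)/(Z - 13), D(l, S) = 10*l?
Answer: √33169 ≈ 182.12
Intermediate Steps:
B(Z) = (5 + Z)/(-13 + Z)
√(K(D(-7, -1), B(4)) + 33018) = √((81 - 10*(-7)) + 33018) = √((81 - 1*(-70)) + 33018) = √((81 + 70) + 33018) = √(151 + 33018) = √33169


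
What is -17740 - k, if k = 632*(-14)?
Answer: -8892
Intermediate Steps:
k = -8848
-17740 - k = -17740 - 1*(-8848) = -17740 + 8848 = -8892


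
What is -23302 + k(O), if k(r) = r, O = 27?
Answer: -23275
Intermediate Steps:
-23302 + k(O) = -23302 + 27 = -23275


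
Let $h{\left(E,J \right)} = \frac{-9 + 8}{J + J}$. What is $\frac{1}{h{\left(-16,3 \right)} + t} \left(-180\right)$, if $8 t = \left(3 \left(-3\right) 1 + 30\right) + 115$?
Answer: $- \frac{1080}{101} \approx -10.693$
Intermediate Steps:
$t = 17$ ($t = \frac{\left(3 \left(-3\right) 1 + 30\right) + 115}{8} = \frac{\left(\left(-9\right) 1 + 30\right) + 115}{8} = \frac{\left(-9 + 30\right) + 115}{8} = \frac{21 + 115}{8} = \frac{1}{8} \cdot 136 = 17$)
$h{\left(E,J \right)} = - \frac{1}{2 J}$
$\frac{1}{h{\left(-16,3 \right)} + t} \left(-180\right) = \frac{1}{- \frac{1}{2 \cdot 3} + 17} \left(-180\right) = \frac{1}{\left(- \frac{1}{2}\right) \frac{1}{3} + 17} \left(-180\right) = \frac{1}{- \frac{1}{6} + 17} \left(-180\right) = \frac{1}{\frac{101}{6}} \left(-180\right) = \frac{6}{101} \left(-180\right) = - \frac{1080}{101}$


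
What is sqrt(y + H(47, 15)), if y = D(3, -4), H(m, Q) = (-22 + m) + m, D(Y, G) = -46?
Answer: sqrt(26) ≈ 5.0990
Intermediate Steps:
H(m, Q) = -22 + 2*m
y = -46
sqrt(y + H(47, 15)) = sqrt(-46 + (-22 + 2*47)) = sqrt(-46 + (-22 + 94)) = sqrt(-46 + 72) = sqrt(26)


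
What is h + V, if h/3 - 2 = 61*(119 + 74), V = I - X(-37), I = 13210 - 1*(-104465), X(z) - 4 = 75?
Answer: 152921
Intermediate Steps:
X(z) = 79 (X(z) = 4 + 75 = 79)
I = 117675 (I = 13210 + 104465 = 117675)
V = 117596 (V = 117675 - 1*79 = 117675 - 79 = 117596)
h = 35325 (h = 6 + 3*(61*(119 + 74)) = 6 + 3*(61*193) = 6 + 3*11773 = 6 + 35319 = 35325)
h + V = 35325 + 117596 = 152921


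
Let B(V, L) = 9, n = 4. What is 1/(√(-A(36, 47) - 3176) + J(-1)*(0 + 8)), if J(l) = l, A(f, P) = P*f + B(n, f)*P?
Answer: -8/5355 - I*√5291/5355 ≈ -0.0014939 - 0.013583*I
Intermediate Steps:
A(f, P) = 9*P + P*f (A(f, P) = P*f + 9*P = 9*P + P*f)
1/(√(-A(36, 47) - 3176) + J(-1)*(0 + 8)) = 1/(√(-47*(9 + 36) - 3176) - (0 + 8)) = 1/(√(-47*45 - 3176) - 1*8) = 1/(√(-1*2115 - 3176) - 8) = 1/(√(-2115 - 3176) - 8) = 1/(√(-5291) - 8) = 1/(I*√5291 - 8) = 1/(-8 + I*√5291)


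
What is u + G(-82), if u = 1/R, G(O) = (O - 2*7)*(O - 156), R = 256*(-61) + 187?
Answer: 352521791/15429 ≈ 22848.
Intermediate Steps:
R = -15429 (R = -15616 + 187 = -15429)
G(O) = (-156 + O)*(-14 + O) (G(O) = (O - 14)*(-156 + O) = (-14 + O)*(-156 + O) = (-156 + O)*(-14 + O))
u = -1/15429 (u = 1/(-15429) = -1/15429 ≈ -6.4813e-5)
u + G(-82) = -1/15429 + (2184 + (-82)**2 - 170*(-82)) = -1/15429 + (2184 + 6724 + 13940) = -1/15429 + 22848 = 352521791/15429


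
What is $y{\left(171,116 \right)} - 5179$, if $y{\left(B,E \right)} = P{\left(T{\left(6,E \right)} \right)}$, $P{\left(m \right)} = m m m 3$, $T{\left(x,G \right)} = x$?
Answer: $-4531$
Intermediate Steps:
$P{\left(m \right)} = 3 m^{3}$ ($P{\left(m \right)} = m^{2} m 3 = m^{3} \cdot 3 = 3 m^{3}$)
$y{\left(B,E \right)} = 648$ ($y{\left(B,E \right)} = 3 \cdot 6^{3} = 3 \cdot 216 = 648$)
$y{\left(171,116 \right)} - 5179 = 648 - 5179 = -4531$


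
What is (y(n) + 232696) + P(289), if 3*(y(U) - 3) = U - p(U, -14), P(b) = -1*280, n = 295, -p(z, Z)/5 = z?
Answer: 233009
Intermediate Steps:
p(z, Z) = -5*z
P(b) = -280
y(U) = 3 + 2*U (y(U) = 3 + (U - (-5)*U)/3 = 3 + (U + 5*U)/3 = 3 + (6*U)/3 = 3 + 2*U)
(y(n) + 232696) + P(289) = ((3 + 2*295) + 232696) - 280 = ((3 + 590) + 232696) - 280 = (593 + 232696) - 280 = 233289 - 280 = 233009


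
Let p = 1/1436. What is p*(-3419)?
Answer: -3419/1436 ≈ -2.3809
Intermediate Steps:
p = 1/1436 ≈ 0.00069638
p*(-3419) = (1/1436)*(-3419) = -3419/1436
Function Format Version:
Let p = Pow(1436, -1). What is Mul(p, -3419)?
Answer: Rational(-3419, 1436) ≈ -2.3809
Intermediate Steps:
p = Rational(1, 1436) ≈ 0.00069638
Mul(p, -3419) = Mul(Rational(1, 1436), -3419) = Rational(-3419, 1436)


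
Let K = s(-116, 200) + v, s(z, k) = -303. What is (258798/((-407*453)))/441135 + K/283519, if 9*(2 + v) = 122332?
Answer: 360209238514831/7686436458372705 ≈ 0.046863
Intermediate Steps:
v = 122314/9 (v = -2 + (⅑)*122332 = -2 + 122332/9 = 122314/9 ≈ 13590.)
K = 119587/9 (K = -303 + 122314/9 = 119587/9 ≈ 13287.)
(258798/((-407*453)))/441135 + K/283519 = (258798/((-407*453)))/441135 + (119587/9)/283519 = (258798/(-184371))*(1/441135) + (119587/9)*(1/283519) = (258798*(-1/184371))*(1/441135) + 119587/2551671 = -86266/61457*1/441135 + 119587/2551671 = -86266/27110833695 + 119587/2551671 = 360209238514831/7686436458372705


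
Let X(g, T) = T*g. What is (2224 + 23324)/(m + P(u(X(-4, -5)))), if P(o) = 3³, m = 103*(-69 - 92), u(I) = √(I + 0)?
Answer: -6387/4139 ≈ -1.5431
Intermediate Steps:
u(I) = √I
m = -16583 (m = 103*(-161) = -16583)
P(o) = 27
(2224 + 23324)/(m + P(u(X(-4, -5)))) = (2224 + 23324)/(-16583 + 27) = 25548/(-16556) = 25548*(-1/16556) = -6387/4139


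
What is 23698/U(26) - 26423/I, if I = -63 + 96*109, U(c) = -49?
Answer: -247777625/509649 ≈ -486.17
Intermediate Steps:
I = 10401 (I = -63 + 10464 = 10401)
23698/U(26) - 26423/I = 23698/(-49) - 26423/10401 = 23698*(-1/49) - 26423*1/10401 = -23698/49 - 26423/10401 = -247777625/509649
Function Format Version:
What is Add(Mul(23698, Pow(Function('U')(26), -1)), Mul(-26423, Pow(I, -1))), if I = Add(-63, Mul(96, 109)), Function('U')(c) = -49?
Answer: Rational(-247777625, 509649) ≈ -486.17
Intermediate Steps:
I = 10401 (I = Add(-63, 10464) = 10401)
Add(Mul(23698, Pow(Function('U')(26), -1)), Mul(-26423, Pow(I, -1))) = Add(Mul(23698, Pow(-49, -1)), Mul(-26423, Pow(10401, -1))) = Add(Mul(23698, Rational(-1, 49)), Mul(-26423, Rational(1, 10401))) = Add(Rational(-23698, 49), Rational(-26423, 10401)) = Rational(-247777625, 509649)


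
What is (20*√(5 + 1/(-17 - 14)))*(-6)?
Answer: -120*√4774/31 ≈ -267.46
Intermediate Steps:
(20*√(5 + 1/(-17 - 14)))*(-6) = (20*√(5 + 1/(-31)))*(-6) = (20*√(5 - 1/31))*(-6) = (20*√(154/31))*(-6) = (20*(√4774/31))*(-6) = (20*√4774/31)*(-6) = -120*√4774/31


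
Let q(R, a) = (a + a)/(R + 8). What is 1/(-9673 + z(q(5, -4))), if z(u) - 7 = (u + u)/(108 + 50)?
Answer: -1027/9926990 ≈ -0.00010346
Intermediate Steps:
q(R, a) = 2*a/(8 + R) (q(R, a) = (2*a)/(8 + R) = 2*a/(8 + R))
z(u) = 7 + u/79 (z(u) = 7 + (u + u)/(108 + 50) = 7 + (2*u)/158 = 7 + (2*u)*(1/158) = 7 + u/79)
1/(-9673 + z(q(5, -4))) = 1/(-9673 + (7 + (2*(-4)/(8 + 5))/79)) = 1/(-9673 + (7 + (2*(-4)/13)/79)) = 1/(-9673 + (7 + (2*(-4)*(1/13))/79)) = 1/(-9673 + (7 + (1/79)*(-8/13))) = 1/(-9673 + (7 - 8/1027)) = 1/(-9673 + 7181/1027) = 1/(-9926990/1027) = -1027/9926990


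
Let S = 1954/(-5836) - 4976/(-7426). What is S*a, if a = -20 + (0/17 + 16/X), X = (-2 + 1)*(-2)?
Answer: -21794298/5417267 ≈ -4.0231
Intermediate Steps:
X = 2 (X = -1*(-2) = 2)
S = 3632383/10834534 (S = 1954*(-1/5836) - 4976*(-1/7426) = -977/2918 + 2488/3713 = 3632383/10834534 ≈ 0.33526)
a = -12 (a = -20 + (0/17 + 16/2) = -20 + (0*(1/17) + 16*(½)) = -20 + (0 + 8) = -20 + 8 = -12)
S*a = (3632383/10834534)*(-12) = -21794298/5417267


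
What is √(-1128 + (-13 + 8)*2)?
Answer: I*√1138 ≈ 33.734*I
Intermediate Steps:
√(-1128 + (-13 + 8)*2) = √(-1128 - 5*2) = √(-1128 - 10) = √(-1138) = I*√1138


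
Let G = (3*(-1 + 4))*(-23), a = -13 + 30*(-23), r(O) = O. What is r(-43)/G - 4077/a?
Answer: 874168/145521 ≈ 6.0072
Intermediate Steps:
a = -703 (a = -13 - 690 = -703)
G = -207 (G = (3*3)*(-23) = 9*(-23) = -207)
r(-43)/G - 4077/a = -43/(-207) - 4077/(-703) = -43*(-1/207) - 4077*(-1/703) = 43/207 + 4077/703 = 874168/145521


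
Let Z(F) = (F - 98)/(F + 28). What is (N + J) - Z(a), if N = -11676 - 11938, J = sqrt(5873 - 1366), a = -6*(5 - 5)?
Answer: -47221/2 + sqrt(4507) ≈ -23543.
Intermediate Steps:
a = 0 (a = -6*0 = 0)
Z(F) = (-98 + F)/(28 + F)
J = sqrt(4507) ≈ 67.134
N = -23614
(N + J) - Z(a) = (-23614 + sqrt(4507)) - (-98 + 0)/(28 + 0) = (-23614 + sqrt(4507)) - (-98)/28 = (-23614 + sqrt(4507)) - 1*(-7/2) = (-23614 + sqrt(4507)) + 7/2 = -47221/2 + sqrt(4507)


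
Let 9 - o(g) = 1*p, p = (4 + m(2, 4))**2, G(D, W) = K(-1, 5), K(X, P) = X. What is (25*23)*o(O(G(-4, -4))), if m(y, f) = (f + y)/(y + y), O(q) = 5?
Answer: -48875/4 ≈ -12219.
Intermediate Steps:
G(D, W) = -1
m(y, f) = (f + y)/(2*y) (m(y, f) = (f + y)/((2*y)) = (f + y)*(1/(2*y)) = (f + y)/(2*y))
p = 121/4 (p = (4 + (1/2)*(4 + 2)/2)**2 = (4 + (1/2)*(1/2)*6)**2 = (4 + 3/2)**2 = (11/2)**2 = 121/4 ≈ 30.250)
o(g) = -85/4 (o(g) = 9 - 121/4 = -85/4)
(25*23)*o(O(G(-4, -4))) = (25*23)*(-85/4) = 575*(-85/4) = -48875/4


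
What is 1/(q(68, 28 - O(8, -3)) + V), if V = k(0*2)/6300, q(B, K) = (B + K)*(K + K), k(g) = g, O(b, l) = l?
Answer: 1/6138 ≈ 0.00016292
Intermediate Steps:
q(B, K) = 2*K*(B + K) (q(B, K) = (B + K)*(2*K) = 2*K*(B + K))
V = 0 (V = (0*2)/6300 = 0*(1/6300) = 0)
1/(q(68, 28 - O(8, -3)) + V) = 1/(2*(28 - 1*(-3))*(68 + (28 - 1*(-3))) + 0) = 1/(2*(28 + 3)*(68 + (28 + 3)) + 0) = 1/(2*31*(68 + 31) + 0) = 1/(2*31*99 + 0) = 1/(6138 + 0) = 1/6138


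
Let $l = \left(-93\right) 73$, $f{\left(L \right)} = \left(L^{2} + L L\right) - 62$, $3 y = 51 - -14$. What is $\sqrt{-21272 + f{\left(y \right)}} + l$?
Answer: $-6789 + \frac{2 i \sqrt{45889}}{3} \approx -6789.0 + 142.81 i$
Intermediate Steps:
$y = \frac{65}{3}$ ($y = \frac{51 - -14}{3} = \frac{51 + 14}{3} = \frac{1}{3} \cdot 65 = \frac{65}{3} \approx 21.667$)
$f{\left(L \right)} = -62 + 2 L^{2}$ ($f{\left(L \right)} = \left(L^{2} + L^{2}\right) - 62 = 2 L^{2} - 62 = -62 + 2 L^{2}$)
$l = -6789$
$\sqrt{-21272 + f{\left(y \right)}} + l = \sqrt{-21272 - \left(62 - 2 \left(\frac{65}{3}\right)^{2}\right)} - 6789 = \sqrt{-21272 + \left(-62 + 2 \cdot \frac{4225}{9}\right)} - 6789 = \sqrt{-21272 + \left(-62 + \frac{8450}{9}\right)} - 6789 = \sqrt{-21272 + \frac{7892}{9}} - 6789 = \sqrt{- \frac{183556}{9}} - 6789 = \frac{2 i \sqrt{45889}}{3} - 6789 = -6789 + \frac{2 i \sqrt{45889}}{3}$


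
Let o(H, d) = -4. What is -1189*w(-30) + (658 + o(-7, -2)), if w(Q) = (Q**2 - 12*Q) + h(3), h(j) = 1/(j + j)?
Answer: -8986105/6 ≈ -1.4977e+6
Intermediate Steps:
h(j) = 1/(2*j)
w(Q) = 1/6 + Q**2 - 12*Q (w(Q) = (Q**2 - 12*Q) + (1/2)/3 = (Q**2 - 12*Q) + (1/2)*(1/3) = (Q**2 - 12*Q) + 1/6 = 1/6 + Q**2 - 12*Q)
-1189*w(-30) + (658 + o(-7, -2)) = -1189*(1/6 + (-30)**2 - 12*(-30)) + (658 - 4) = -1189*(1/6 + 900 + 360) + 654 = -1189*7561/6 + 654 = -8990029/6 + 654 = -8986105/6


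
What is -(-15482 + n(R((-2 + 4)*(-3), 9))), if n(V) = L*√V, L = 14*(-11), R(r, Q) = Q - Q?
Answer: 15482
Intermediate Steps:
R(r, Q) = 0
L = -154
n(V) = -154*√V
-(-15482 + n(R((-2 + 4)*(-3), 9))) = -(-15482 - 154*√0) = -(-15482 - 154*0) = -(-15482 + 0) = -1*(-15482) = 15482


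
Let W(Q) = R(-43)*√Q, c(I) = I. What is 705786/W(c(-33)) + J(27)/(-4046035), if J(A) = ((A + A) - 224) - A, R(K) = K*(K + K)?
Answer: 197/4046035 - 117631*I*√33/20339 ≈ 4.869e-5 - 33.224*I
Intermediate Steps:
R(K) = 2*K² (R(K) = K*(2*K) = 2*K²)
W(Q) = 3698*√Q (W(Q) = (2*(-43)²)*√Q = (2*1849)*√Q = 3698*√Q)
J(A) = -224 + A (J(A) = (2*A - 224) - A = (-224 + 2*A) - A = -224 + A)
705786/W(c(-33)) + J(27)/(-4046035) = 705786/((3698*√(-33))) + (-224 + 27)/(-4046035) = 705786/((3698*(I*√33))) - 197*(-1/4046035) = 705786/((3698*I*√33)) + 197/4046035 = 705786*(-I*√33/122034) + 197/4046035 = -117631*I*√33/20339 + 197/4046035 = 197/4046035 - 117631*I*√33/20339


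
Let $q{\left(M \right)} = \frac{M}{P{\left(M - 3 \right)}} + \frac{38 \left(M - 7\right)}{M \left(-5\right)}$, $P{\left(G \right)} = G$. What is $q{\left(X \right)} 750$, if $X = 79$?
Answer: $- \frac{13254825}{3002} \approx -4415.3$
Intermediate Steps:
$q{\left(M \right)} = \frac{M}{-3 + M} - \frac{-266 + 38 M}{5 M}$ ($q{\left(M \right)} = \frac{M}{M - 3} + \frac{38 \left(M - 7\right)}{M \left(-5\right)} = \frac{M}{-3 + M} + \frac{38 \left(-7 + M\right)}{\left(-5\right) M} = \frac{M}{-3 + M} + \left(-266 + 38 M\right) \left(- \frac{1}{5 M}\right) = \frac{M}{-3 + M} - \frac{-266 + 38 M}{5 M}$)
$q{\left(X \right)} 750 = \frac{-798 - 33 \cdot 79^{2} + 380 \cdot 79}{5 \cdot 79 \left(-3 + 79\right)} 750 = \frac{1}{5} \cdot \frac{1}{79} \cdot \frac{1}{76} \left(-798 - 205953 + 30020\right) 750 = \frac{1}{5} \cdot \frac{1}{79} \cdot \frac{1}{76} \left(-176731\right) 750 = \left(- \frac{176731}{30020}\right) 750 = - \frac{13254825}{3002}$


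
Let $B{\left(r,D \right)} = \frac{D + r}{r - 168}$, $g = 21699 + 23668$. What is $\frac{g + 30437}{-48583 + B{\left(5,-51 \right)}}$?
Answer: $- \frac{4118684}{2639661} \approx -1.5603$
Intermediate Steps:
$g = 45367$
$B{\left(r,D \right)} = \frac{D + r}{-168 + r}$
$\frac{g + 30437}{-48583 + B{\left(5,-51 \right)}} = \frac{45367 + 30437}{-48583 + \frac{-51 + 5}{-168 + 5}} = \frac{75804}{-48583 + \frac{1}{-163} \left(-46\right)} = \frac{75804}{-48583 - - \frac{46}{163}} = \frac{75804}{-48583 + \frac{46}{163}} = \frac{75804}{- \frac{7918983}{163}} = 75804 \left(- \frac{163}{7918983}\right) = - \frac{4118684}{2639661}$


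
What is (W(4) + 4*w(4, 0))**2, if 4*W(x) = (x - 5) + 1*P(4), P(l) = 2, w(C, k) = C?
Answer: 4225/16 ≈ 264.06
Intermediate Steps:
W(x) = -3/4 + x/4 (W(x) = ((x - 5) + 1*2)/4 = ((-5 + x) + 2)/4 = (-3 + x)/4 = -3/4 + x/4)
(W(4) + 4*w(4, 0))**2 = ((-3/4 + (1/4)*4) + 4*4)**2 = ((-3/4 + 1) + 16)**2 = (1/4 + 16)**2 = (65/4)**2 = 4225/16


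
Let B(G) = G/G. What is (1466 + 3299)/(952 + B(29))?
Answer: 5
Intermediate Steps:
B(G) = 1
(1466 + 3299)/(952 + B(29)) = (1466 + 3299)/(952 + 1) = 4765/953 = 4765*(1/953) = 5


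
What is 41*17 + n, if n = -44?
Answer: 653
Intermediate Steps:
41*17 + n = 41*17 - 44 = 697 - 44 = 653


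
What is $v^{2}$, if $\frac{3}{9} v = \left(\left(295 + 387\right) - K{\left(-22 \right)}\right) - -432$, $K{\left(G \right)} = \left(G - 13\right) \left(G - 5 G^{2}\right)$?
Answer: $64043412624$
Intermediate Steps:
$K{\left(G \right)} = \left(-13 + G\right) \left(G - 5 G^{2}\right)$
$v = -253068$ ($v = 3 \left(\left(\left(295 + 387\right) - - 22 \left(-13 - 5 \left(-22\right)^{2} + 66 \left(-22\right)\right)\right) - -432\right) = 3 \left(\left(682 - - 22 \left(-13 - 2420 - 1452\right)\right) + 432\right) = 3 \left(\left(682 - \left(-22\right) \left(-3885\right)\right) + 432\right) = 3 \left(\left(682 - 85470\right) + 432\right) = 3 \left(-84788 + 432\right) = 3 \left(-84356\right) = -253068$)
$v^{2} = \left(-253068\right)^{2} = 64043412624$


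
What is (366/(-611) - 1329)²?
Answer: 659969388225/373321 ≈ 1.7678e+6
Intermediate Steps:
(366/(-611) - 1329)² = (366*(-1/611) - 1329)² = (-366/611 - 1329)² = (-812385/611)² = 659969388225/373321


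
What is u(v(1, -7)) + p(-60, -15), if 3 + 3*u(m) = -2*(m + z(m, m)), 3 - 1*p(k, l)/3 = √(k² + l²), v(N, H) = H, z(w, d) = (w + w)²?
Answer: -118 - 45*√17 ≈ -303.54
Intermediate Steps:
z(w, d) = 4*w² (z(w, d) = (2*w)² = 4*w²)
p(k, l) = 9 - 3*√(k² + l²)
u(m) = -1 - 8*m²/3 - 2*m/3 (u(m) = -1 + (-2*(m + 4*m²))/3 = -1 + (-8*m² - 2*m)/3 = -1 + (-8*m²/3 - 2*m/3) = -1 - 8*m²/3 - 2*m/3)
u(v(1, -7)) + p(-60, -15) = (-1 - 8/3*(-7)² - ⅔*(-7)) + (9 - 3*√((-60)² + (-15)²)) = (-1 - 8/3*49 + 14/3) + (9 - 3*√(3600 + 225)) = (-1 - 392/3 + 14/3) + (9 - 45*√17) = -127 + (9 - 45*√17) = -118 - 45*√17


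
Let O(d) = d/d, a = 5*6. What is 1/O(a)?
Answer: 1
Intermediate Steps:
a = 30
O(d) = 1
1/O(a) = 1/1 = 1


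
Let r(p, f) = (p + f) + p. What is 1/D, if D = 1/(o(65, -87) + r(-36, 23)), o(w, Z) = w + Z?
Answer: -71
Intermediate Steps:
r(p, f) = f + 2*p (r(p, f) = (f + p) + p = f + 2*p)
o(w, Z) = Z + w
D = -1/71 (D = 1/((-87 + 65) + (23 + 2*(-36))) = 1/(-22 + (23 - 72)) = 1/(-22 - 49) = 1/(-71) = -1/71 ≈ -0.014085)
1/D = 1/(-1/71) = -71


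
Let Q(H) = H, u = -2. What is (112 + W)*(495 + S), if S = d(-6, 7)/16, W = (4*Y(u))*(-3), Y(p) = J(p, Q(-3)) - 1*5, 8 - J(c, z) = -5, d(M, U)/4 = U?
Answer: 7948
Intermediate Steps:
d(M, U) = 4*U
J(c, z) = 13 (J(c, z) = 8 - 1*(-5) = 8 + 5 = 13)
Y(p) = 8 (Y(p) = 13 - 1*5 = 13 - 5 = 8)
W = -96 (W = (4*8)*(-3) = 32*(-3) = -96)
S = 7/4 (S = (4*7)/16 = 28*(1/16) = 7/4 ≈ 1.7500)
(112 + W)*(495 + S) = (112 - 96)*(495 + 7/4) = 16*(1987/4) = 7948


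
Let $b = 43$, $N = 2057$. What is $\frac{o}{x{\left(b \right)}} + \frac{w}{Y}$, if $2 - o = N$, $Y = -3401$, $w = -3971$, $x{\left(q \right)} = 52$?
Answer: $- \frac{356977}{9308} \approx -38.352$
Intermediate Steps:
$o = -2055$ ($o = 2 - 2057 = -2055$)
$\frac{o}{x{\left(b \right)}} + \frac{w}{Y} = - \frac{2055}{52} - \frac{3971}{-3401} = \left(-2055\right) \frac{1}{52} - - \frac{209}{179} = - \frac{2055}{52} + \frac{209}{179} = - \frac{356977}{9308}$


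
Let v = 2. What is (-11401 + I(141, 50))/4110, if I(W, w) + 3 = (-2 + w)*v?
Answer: -5654/2055 ≈ -2.7513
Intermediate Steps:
I(W, w) = -7 + 2*w (I(W, w) = -3 + (-2 + w)*2 = -3 + (-4 + 2*w) = -7 + 2*w)
(-11401 + I(141, 50))/4110 = (-11401 + (-7 + 2*50))/4110 = (-11401 + (-7 + 100))*(1/4110) = (-11401 + 93)*(1/4110) = -11308*1/4110 = -5654/2055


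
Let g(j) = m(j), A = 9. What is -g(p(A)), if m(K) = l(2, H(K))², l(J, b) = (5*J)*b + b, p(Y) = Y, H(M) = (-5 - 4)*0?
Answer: 0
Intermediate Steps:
H(M) = 0 (H(M) = -9*0 = 0)
l(J, b) = b + 5*J*b (l(J, b) = 5*J*b + b = b + 5*J*b)
m(K) = 0 (m(K) = (0*(1 + 5*2))² = (0*(1 + 10))² = (0*11)² = 0² = 0)
g(j) = 0
-g(p(A)) = -1*0 = 0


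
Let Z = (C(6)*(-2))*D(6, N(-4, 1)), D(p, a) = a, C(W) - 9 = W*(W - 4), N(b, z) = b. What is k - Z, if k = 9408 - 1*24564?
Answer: -15324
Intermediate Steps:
C(W) = 9 + W*(-4 + W) (C(W) = 9 + W*(W - 4) = 9 + W*(-4 + W))
k = -15156 (k = 9408 - 24564 = -15156)
Z = 168 (Z = ((9 + 6² - 4*6)*(-2))*(-4) = ((9 + 36 - 24)*(-2))*(-4) = (21*(-2))*(-4) = -42*(-4) = 168)
k - Z = -15156 - 1*168 = -15156 - 168 = -15324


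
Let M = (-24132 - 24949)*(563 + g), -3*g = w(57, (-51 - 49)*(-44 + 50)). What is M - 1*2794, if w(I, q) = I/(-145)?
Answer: -4008065104/145 ≈ -2.7642e+7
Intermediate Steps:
w(I, q) = -I/145 (w(I, q) = I*(-1/145) = -I/145)
g = 19/145 (g = -(-1)*57/435 = -⅓*(-57/145) = 19/145 ≈ 0.13103)
M = -4007659974/145 (M = (-24132 - 24949)*(563 + 19/145) = -49081*81654/145 = -4007659974/145 ≈ -2.7639e+7)
M - 1*2794 = -4007659974/145 - 1*2794 = -4007659974/145 - 2794 = -4008065104/145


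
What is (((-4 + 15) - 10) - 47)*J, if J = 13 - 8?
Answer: -230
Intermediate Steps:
J = 5
(((-4 + 15) - 10) - 47)*J = (((-4 + 15) - 10) - 47)*5 = ((11 - 10) - 47)*5 = (1 - 47)*5 = -46*5 = -230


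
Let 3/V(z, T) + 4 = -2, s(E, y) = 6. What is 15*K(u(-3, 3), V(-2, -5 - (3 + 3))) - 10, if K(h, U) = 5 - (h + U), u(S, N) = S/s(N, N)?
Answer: 80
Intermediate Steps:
u(S, N) = S/6
V(z, T) = -½ (V(z, T) = 3/(-4 - 2) = 3/(-6) = 3*(-⅙) = -½)
K(h, U) = 5 - U - h (K(h, U) = 5 - (U + h) = 5 + (-U - h) = 5 - U - h)
15*K(u(-3, 3), V(-2, -5 - (3 + 3))) - 10 = 15*(5 - 1*(-½) - (-3)/6) - 10 = 15*(5 + ½ - 1*(-½)) - 10 = 15*(5 + ½ + ½) - 10 = 15*6 - 10 = 90 - 10 = 80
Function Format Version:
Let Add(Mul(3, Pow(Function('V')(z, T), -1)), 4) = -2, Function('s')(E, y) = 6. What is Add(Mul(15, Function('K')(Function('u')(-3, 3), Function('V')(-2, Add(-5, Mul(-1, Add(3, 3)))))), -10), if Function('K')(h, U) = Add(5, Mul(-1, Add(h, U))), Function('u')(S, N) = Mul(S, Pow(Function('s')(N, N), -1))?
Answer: 80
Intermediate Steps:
Function('u')(S, N) = Mul(Rational(1, 6), S) (Function('u')(S, N) = Mul(S, Pow(6, -1)) = Mul(S, Rational(1, 6)) = Mul(Rational(1, 6), S))
Function('V')(z, T) = Rational(-1, 2) (Function('V')(z, T) = Mul(3, Pow(Add(-4, -2), -1)) = Mul(3, Pow(-6, -1)) = Mul(3, Rational(-1, 6)) = Rational(-1, 2))
Function('K')(h, U) = Add(5, Mul(-1, U), Mul(-1, h)) (Function('K')(h, U) = Add(5, Mul(-1, Add(U, h))) = Add(5, Add(Mul(-1, U), Mul(-1, h))) = Add(5, Mul(-1, U), Mul(-1, h)))
Add(Mul(15, Function('K')(Function('u')(-3, 3), Function('V')(-2, Add(-5, Mul(-1, Add(3, 3)))))), -10) = Add(Mul(15, Add(5, Mul(-1, Rational(-1, 2)), Mul(-1, Mul(Rational(1, 6), -3)))), -10) = Add(Mul(15, Add(5, Rational(1, 2), Mul(-1, Rational(-1, 2)))), -10) = Add(Mul(15, Add(5, Rational(1, 2), Rational(1, 2))), -10) = Add(Mul(15, 6), -10) = Add(90, -10) = 80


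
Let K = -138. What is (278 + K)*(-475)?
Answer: -66500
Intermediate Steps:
(278 + K)*(-475) = (278 - 138)*(-475) = 140*(-475) = -66500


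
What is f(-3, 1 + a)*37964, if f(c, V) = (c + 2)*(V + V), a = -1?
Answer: 0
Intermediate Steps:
f(c, V) = 2*V*(2 + c) (f(c, V) = (2 + c)*(2*V) = 2*V*(2 + c))
f(-3, 1 + a)*37964 = (2*(1 - 1)*(2 - 3))*37964 = (2*0*(-1))*37964 = 0*37964 = 0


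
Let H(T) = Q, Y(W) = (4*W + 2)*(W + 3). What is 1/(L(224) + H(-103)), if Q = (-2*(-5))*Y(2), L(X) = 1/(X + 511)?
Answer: 735/367501 ≈ 0.0020000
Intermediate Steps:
Y(W) = (2 + 4*W)*(3 + W)
L(X) = 1/(511 + X)
Q = 500 (Q = (-2*(-5))*(6 + 4*2**2 + 14*2) = 10*(6 + 4*4 + 28) = 10*(6 + 16 + 28) = 10*50 = 500)
H(T) = 500
1/(L(224) + H(-103)) = 1/(1/(511 + 224) + 500) = 1/(1/735 + 500) = 1/(367501/735) = 735/367501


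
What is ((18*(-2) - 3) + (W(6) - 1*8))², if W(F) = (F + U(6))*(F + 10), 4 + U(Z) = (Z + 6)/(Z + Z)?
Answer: 1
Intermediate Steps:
U(Z) = -4 + (6 + Z)/(2*Z) (U(Z) = -4 + (Z + 6)/(Z + Z) = -4 + (6 + Z)/((2*Z)) = -4 + (6 + Z)*(1/(2*Z)) = -4 + (6 + Z)/(2*Z))
W(F) = (-3 + F)*(10 + F) (W(F) = (F + (-7/2 + 3/6))*(F + 10) = (F + (-7/2 + 3*(⅙)))*(10 + F) = (F + (-7/2 + ½))*(10 + F) = (F - 3)*(10 + F) = (-3 + F)*(10 + F))
((18*(-2) - 3) + (W(6) - 1*8))² = ((18*(-2) - 3) + ((-30 + 6² + 7*6) - 1*8))² = ((-36 - 3) + ((-30 + 36 + 42) - 8))² = (-39 + (48 - 8))² = (-39 + 40)² = 1² = 1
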